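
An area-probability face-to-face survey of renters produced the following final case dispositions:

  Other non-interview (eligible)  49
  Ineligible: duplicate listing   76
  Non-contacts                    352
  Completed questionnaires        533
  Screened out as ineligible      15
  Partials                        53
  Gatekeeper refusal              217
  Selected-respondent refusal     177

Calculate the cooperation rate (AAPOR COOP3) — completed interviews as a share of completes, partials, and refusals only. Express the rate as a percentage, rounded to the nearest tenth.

Refusal or break-off = 217 + 177 = 394
Screened out, ineligible = 15 + 76 = 91
Top = 533
Base = 533 + 53 + 394 = 980
COOP3 = 533 / 980 = 0.5439

54.4%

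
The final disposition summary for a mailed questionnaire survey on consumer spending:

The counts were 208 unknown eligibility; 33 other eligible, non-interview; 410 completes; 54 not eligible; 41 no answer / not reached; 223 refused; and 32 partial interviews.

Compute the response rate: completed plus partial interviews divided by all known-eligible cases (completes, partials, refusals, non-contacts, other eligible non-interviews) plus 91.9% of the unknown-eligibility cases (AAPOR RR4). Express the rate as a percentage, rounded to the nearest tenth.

47.5%

Numerator = 410 + 32 = 442
Determined eligible = 410 + 32 + 223 + 41 + 33 = 739
Estimated eligible among unknowns = 0.9190 × 208 = 191.15
Denominator = 739 + 191.15 = 930.15
RR4 = 442 / 930.15 = 0.4752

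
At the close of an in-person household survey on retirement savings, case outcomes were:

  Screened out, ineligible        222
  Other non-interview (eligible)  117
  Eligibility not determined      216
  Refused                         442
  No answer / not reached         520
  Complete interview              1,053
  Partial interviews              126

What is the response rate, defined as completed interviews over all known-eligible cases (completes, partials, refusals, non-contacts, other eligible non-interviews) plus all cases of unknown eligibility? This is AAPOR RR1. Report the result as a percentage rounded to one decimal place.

42.6%

Top: 1053
Denominator: 1053 + 126 + 442 + 520 + 117 + 216 = 2474
RR1 = 1053 / 2474 = 0.4256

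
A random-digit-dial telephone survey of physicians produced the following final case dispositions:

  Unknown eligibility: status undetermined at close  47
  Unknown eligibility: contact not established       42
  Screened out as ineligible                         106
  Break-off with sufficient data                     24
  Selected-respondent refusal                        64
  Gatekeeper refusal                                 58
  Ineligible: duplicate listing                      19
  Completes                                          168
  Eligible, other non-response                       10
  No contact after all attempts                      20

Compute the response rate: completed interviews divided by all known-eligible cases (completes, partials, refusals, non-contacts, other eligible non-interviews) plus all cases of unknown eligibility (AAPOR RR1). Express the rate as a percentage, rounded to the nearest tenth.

38.8%

Refusal or break-off = 58 + 64 = 122
Unknown if eligible = 42 + 47 = 89
Screened out, ineligible = 106 + 19 = 125
Num = 168
Denom = 168 + 24 + 122 + 20 + 10 + 89 = 433
RR1 = 168 / 433 = 0.3880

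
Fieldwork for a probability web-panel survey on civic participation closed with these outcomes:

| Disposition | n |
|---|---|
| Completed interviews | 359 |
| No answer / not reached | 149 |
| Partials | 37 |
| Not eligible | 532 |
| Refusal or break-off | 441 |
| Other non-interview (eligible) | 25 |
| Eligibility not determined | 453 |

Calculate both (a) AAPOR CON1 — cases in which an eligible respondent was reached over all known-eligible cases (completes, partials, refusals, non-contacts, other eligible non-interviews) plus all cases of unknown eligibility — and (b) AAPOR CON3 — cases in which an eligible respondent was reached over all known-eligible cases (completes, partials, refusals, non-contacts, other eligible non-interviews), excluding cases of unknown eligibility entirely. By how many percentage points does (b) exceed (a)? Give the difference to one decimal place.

26.4

Num: 359 + 37 + 441 + 25 = 862
Denom: 359 + 37 + 441 + 149 + 25 + 453 = 1464
CON1 = 862 / 1464 = 0.5888
Denom: 359 + 37 + 441 + 149 + 25 = 1011
CON3 = 862 / 1011 = 0.8526
Difference = 85.26 − 58.88 = 26.38 percentage points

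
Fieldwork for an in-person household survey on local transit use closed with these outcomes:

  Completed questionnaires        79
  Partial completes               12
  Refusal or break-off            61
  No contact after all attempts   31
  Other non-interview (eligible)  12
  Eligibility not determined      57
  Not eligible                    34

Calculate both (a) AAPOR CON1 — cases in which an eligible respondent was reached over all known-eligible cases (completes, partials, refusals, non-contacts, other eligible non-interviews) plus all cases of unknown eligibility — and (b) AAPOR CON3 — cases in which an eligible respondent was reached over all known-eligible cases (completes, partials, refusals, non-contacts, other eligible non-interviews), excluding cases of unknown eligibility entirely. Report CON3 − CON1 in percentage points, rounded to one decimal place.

Num → 79 + 12 + 61 + 12 = 164
Base → 79 + 12 + 61 + 31 + 12 + 57 = 252
CON1 = 164 / 252 = 0.6508
Base → 79 + 12 + 61 + 31 + 12 = 195
CON3 = 164 / 195 = 0.8410
Difference = 84.10 − 65.08 = 19.02 percentage points

19.0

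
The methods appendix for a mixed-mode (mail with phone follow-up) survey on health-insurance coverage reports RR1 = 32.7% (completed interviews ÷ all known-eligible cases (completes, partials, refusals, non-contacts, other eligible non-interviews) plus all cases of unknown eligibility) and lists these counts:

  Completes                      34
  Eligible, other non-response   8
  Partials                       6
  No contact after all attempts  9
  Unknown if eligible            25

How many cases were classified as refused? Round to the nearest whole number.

RR1 = 34 / D = 0.327
D = 34 / 0.327 = 104.0
Other denominator terms total 82
refused = 104.0 − 82 ≈ 22

22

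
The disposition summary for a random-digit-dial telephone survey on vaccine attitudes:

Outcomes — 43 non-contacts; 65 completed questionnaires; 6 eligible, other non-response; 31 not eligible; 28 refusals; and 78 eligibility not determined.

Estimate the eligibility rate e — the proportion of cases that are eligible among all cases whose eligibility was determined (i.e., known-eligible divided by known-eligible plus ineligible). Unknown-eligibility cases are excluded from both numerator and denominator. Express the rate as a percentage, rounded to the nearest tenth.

82.1%

Determined eligible → 65 + 28 + 43 + 6 = 142
e = 142 / (142 + 31) = 142 / 173 = 0.8208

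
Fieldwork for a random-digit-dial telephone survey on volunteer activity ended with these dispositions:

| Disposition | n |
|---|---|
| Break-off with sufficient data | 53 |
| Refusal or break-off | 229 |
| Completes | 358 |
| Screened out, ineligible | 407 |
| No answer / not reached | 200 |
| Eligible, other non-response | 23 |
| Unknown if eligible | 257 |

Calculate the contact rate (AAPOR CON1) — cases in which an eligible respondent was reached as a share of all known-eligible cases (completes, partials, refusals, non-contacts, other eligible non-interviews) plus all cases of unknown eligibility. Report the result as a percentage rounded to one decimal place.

59.2%

Top → 358 + 53 + 229 + 23 = 663
Base → 358 + 53 + 229 + 200 + 23 + 257 = 1120
CON1 = 663 / 1120 = 0.5920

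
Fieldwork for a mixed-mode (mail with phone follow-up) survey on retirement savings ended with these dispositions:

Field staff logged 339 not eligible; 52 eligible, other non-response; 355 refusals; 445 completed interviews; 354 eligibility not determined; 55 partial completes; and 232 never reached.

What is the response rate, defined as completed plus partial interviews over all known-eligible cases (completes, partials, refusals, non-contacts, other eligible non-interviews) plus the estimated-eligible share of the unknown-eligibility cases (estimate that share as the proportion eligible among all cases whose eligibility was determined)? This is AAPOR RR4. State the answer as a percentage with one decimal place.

35.4%

Numerator: 445 + 55 = 500
Eligible (known): 445 + 55 + 355 + 232 + 52 = 1139
e = 1139 / (1139 + 339) = 1139 / 1478 = 0.7706
Eligible share of unknowns: 0.7706 × 354 = 272.79
Base: 1139 + 272.79 = 1411.79
RR4 = 500 / 1411.79 = 0.3542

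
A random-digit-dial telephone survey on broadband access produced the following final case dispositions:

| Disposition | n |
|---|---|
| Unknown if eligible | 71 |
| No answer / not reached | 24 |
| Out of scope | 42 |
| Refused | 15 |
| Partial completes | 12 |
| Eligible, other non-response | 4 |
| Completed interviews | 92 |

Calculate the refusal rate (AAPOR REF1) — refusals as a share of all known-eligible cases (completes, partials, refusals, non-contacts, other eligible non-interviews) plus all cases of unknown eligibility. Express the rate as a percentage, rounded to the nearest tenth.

6.9%

Numerator → 15
Base → 92 + 12 + 15 + 24 + 4 + 71 = 218
REF1 = 15 / 218 = 0.0688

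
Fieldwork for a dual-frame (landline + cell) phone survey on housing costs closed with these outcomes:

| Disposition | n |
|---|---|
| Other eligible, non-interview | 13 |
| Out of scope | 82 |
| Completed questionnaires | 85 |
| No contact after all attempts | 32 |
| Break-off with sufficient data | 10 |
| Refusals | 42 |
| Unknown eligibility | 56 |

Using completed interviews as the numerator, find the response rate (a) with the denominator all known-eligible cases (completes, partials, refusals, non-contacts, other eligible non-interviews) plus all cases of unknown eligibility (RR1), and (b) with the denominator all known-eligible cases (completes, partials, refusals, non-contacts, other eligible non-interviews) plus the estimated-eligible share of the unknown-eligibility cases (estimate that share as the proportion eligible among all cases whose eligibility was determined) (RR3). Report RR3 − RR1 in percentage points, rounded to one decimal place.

Top: 85
Denominator: 85 + 10 + 42 + 32 + 13 + 56 = 238
RR1 = 85 / 238 = 0.3571
Determined eligible: 85 + 10 + 42 + 32 + 13 = 182
e = 182 / (182 + 82) = 182 / 264 = 0.6894
e × U: 0.6894 × 56 = 38.61
Denominator: 182 + 38.61 = 220.61
RR3 = 85 / 220.61 = 0.3853
Difference = 38.53 − 35.71 = 2.82 percentage points

2.8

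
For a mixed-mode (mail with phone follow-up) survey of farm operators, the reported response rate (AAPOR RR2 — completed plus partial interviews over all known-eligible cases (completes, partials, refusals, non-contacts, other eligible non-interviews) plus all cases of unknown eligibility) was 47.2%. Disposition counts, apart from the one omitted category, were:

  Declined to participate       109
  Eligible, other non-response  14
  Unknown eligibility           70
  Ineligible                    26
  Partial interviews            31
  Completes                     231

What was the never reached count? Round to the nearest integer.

100

Top: 231 + 31 = 262
RR2 = 262 / D = 0.472
D = 262 / 0.472 = 555.1
Other denominator terms total 455
never reached = 555.1 − 455 ≈ 100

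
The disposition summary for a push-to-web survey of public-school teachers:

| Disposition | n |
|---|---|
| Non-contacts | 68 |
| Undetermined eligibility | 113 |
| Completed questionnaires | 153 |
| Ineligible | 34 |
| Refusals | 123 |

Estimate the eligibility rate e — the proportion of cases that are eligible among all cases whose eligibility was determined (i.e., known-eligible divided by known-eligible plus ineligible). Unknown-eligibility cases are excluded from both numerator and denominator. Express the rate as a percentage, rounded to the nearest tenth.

Determined eligible: 153 + 123 + 68 = 344
e = 344 / (344 + 34) = 344 / 378 = 0.9101

91.0%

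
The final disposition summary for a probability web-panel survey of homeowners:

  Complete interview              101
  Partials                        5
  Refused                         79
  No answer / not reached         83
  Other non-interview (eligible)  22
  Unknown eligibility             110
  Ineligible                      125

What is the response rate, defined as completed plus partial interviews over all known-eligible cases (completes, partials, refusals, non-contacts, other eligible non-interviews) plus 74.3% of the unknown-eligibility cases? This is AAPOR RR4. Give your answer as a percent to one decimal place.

Numerator = 101 + 5 = 106
Determined eligible = 101 + 5 + 79 + 83 + 22 = 290
Estimated eligible among unknowns = 0.7430 × 110 = 81.73
Denom = 290 + 81.73 = 371.73
RR4 = 106 / 371.73 = 0.2852

28.5%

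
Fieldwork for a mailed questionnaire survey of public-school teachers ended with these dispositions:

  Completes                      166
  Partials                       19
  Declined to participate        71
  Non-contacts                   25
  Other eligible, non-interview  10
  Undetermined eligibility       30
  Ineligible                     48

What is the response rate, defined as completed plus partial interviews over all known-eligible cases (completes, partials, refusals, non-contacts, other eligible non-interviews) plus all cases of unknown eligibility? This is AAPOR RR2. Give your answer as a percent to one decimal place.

Num = 166 + 19 = 185
Base = 166 + 19 + 71 + 25 + 10 + 30 = 321
RR2 = 185 / 321 = 0.5763

57.6%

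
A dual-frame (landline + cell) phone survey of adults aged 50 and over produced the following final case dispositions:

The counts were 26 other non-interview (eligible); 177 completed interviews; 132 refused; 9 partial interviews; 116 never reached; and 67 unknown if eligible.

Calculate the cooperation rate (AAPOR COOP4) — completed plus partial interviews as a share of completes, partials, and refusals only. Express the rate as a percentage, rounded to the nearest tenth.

Numerator: 177 + 9 = 186
Denom: 177 + 9 + 132 = 318
COOP4 = 186 / 318 = 0.5849

58.5%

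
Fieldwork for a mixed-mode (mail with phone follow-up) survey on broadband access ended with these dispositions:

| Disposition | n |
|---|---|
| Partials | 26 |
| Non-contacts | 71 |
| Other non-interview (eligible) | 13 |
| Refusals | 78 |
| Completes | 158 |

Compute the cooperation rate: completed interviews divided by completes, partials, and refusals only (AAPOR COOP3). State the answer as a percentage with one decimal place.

Numerator → 158
Base → 158 + 26 + 78 = 262
COOP3 = 158 / 262 = 0.6031

60.3%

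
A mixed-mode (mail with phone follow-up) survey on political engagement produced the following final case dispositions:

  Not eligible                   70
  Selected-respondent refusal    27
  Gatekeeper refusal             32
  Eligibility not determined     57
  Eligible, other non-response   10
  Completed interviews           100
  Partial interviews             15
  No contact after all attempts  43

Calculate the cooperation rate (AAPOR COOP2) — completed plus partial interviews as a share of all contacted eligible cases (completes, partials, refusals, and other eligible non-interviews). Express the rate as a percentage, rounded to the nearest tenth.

62.5%

Refused = 32 + 27 = 59
Num = 100 + 15 = 115
Denominator = 100 + 15 + 59 + 10 = 184
COOP2 = 115 / 184 = 0.6250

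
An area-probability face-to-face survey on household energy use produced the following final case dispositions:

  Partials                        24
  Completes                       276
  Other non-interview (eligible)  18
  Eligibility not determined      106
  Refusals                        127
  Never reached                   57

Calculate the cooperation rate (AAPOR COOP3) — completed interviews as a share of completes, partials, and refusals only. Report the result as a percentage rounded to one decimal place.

Num: 276
Denominator: 276 + 24 + 127 = 427
COOP3 = 276 / 427 = 0.6464

64.6%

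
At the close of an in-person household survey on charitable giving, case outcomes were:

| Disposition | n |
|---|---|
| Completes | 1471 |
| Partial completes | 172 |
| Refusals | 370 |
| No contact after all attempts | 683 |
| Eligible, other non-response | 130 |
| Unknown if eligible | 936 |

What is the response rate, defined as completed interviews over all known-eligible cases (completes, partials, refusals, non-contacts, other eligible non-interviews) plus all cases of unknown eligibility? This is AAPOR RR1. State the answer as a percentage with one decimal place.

39.1%

Top: 1471
Denominator: 1471 + 172 + 370 + 683 + 130 + 936 = 3762
RR1 = 1471 / 3762 = 0.3910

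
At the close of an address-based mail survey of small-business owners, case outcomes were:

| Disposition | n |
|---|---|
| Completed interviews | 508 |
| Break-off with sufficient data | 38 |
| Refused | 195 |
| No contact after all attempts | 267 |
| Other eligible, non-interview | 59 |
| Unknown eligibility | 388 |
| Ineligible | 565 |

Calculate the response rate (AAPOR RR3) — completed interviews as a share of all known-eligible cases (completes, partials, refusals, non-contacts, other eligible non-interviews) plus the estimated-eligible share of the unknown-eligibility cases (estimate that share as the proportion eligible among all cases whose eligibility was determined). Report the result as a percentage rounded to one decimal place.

38.5%

Numerator → 508
Known eligible → 508 + 38 + 195 + 267 + 59 = 1067
e = 1067 / (1067 + 565) = 1067 / 1632 = 0.6538
e × U → 0.6538 × 388 = 253.67
Denominator → 1067 + 253.67 = 1320.67
RR3 = 508 / 1320.67 = 0.3847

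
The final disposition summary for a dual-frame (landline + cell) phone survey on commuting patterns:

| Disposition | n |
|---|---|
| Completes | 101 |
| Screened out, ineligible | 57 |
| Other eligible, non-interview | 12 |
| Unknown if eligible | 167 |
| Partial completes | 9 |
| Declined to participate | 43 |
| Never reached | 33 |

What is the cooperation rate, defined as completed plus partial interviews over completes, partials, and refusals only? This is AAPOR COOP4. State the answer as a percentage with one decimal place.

71.9%

Num → 101 + 9 = 110
Denom → 101 + 9 + 43 = 153
COOP4 = 110 / 153 = 0.7190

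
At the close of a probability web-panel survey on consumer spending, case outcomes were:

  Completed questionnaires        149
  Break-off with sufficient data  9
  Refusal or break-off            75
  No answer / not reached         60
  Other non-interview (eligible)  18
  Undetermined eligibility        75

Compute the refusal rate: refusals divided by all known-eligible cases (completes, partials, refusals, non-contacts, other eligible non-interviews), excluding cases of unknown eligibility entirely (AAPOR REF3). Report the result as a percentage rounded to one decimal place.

Num: 75
Base: 149 + 9 + 75 + 60 + 18 = 311
REF3 = 75 / 311 = 0.2412

24.1%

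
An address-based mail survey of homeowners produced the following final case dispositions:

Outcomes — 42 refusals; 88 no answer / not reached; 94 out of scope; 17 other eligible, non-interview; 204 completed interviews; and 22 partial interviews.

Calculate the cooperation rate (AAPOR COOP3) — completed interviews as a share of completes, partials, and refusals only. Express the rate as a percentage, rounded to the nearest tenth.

Top = 204
Denom = 204 + 22 + 42 = 268
COOP3 = 204 / 268 = 0.7612

76.1%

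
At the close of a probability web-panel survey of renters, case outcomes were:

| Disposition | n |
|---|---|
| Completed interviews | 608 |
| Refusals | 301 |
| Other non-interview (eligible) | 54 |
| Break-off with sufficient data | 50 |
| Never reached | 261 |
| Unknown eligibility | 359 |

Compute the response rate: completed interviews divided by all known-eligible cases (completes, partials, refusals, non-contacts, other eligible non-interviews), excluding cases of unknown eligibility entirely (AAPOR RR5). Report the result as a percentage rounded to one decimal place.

Num = 608
Base = 608 + 50 + 301 + 261 + 54 = 1274
RR5 = 608 / 1274 = 0.4772

47.7%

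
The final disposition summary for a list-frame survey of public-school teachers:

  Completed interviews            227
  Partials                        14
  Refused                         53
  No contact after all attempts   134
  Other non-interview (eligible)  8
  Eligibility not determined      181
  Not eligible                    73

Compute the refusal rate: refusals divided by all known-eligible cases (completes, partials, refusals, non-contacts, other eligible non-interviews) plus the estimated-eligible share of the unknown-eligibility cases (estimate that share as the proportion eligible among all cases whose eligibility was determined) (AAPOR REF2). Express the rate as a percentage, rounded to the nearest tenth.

9.0%

Num = 53
Known eligible = 227 + 14 + 53 + 134 + 8 = 436
e = 436 / (436 + 73) = 436 / 509 = 0.8566
Eligible share of unknowns = 0.8566 × 181 = 155.04
Base = 436 + 155.04 = 591.04
REF2 = 53 / 591.04 = 0.0897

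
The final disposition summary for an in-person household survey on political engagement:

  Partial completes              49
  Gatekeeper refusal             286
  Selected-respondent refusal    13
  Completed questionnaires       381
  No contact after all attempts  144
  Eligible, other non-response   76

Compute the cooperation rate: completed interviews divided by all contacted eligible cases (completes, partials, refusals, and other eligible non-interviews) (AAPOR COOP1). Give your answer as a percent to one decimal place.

Refusal or break-off = 286 + 13 = 299
Num → 381
Denom → 381 + 49 + 299 + 76 = 805
COOP1 = 381 / 805 = 0.4733

47.3%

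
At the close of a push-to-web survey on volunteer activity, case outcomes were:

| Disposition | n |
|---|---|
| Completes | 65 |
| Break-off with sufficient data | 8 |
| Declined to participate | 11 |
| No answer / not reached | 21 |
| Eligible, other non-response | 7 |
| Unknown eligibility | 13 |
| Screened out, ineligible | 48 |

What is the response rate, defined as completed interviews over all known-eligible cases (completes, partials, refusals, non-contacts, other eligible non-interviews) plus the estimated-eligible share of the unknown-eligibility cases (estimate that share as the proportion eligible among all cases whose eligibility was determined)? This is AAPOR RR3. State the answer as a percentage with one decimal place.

53.7%

Top = 65
Determined eligible = 65 + 8 + 11 + 21 + 7 = 112
e = 112 / (112 + 48) = 112 / 160 = 0.7000
e × U = 0.7000 × 13 = 9.10
Denom = 112 + 9.10 = 121.10
RR3 = 65 / 121.10 = 0.5367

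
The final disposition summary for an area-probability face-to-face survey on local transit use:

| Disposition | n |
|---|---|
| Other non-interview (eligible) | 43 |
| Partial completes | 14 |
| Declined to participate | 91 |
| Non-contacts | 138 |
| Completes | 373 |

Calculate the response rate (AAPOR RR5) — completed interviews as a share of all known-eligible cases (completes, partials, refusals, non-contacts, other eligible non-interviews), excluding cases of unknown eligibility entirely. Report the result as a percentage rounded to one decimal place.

56.6%

Num = 373
Base = 373 + 14 + 91 + 138 + 43 = 659
RR5 = 373 / 659 = 0.5660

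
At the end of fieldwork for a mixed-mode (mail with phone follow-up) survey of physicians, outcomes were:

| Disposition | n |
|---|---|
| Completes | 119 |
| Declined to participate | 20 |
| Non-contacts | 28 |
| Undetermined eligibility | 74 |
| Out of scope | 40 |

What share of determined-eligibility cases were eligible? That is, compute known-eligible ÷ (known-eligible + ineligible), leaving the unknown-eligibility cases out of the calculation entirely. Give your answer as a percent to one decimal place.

Known eligible = 119 + 20 + 28 = 167
e = 167 / (167 + 40) = 167 / 207 = 0.8068

80.7%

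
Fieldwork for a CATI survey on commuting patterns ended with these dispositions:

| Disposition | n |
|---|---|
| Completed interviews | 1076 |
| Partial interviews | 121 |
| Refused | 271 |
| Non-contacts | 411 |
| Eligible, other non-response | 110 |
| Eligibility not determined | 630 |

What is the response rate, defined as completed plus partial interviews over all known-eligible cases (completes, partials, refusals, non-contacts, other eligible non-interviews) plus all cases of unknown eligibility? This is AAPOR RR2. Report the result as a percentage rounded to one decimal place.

45.7%

Numerator → 1076 + 121 = 1197
Denom → 1076 + 121 + 271 + 411 + 110 + 630 = 2619
RR2 = 1197 / 2619 = 0.4570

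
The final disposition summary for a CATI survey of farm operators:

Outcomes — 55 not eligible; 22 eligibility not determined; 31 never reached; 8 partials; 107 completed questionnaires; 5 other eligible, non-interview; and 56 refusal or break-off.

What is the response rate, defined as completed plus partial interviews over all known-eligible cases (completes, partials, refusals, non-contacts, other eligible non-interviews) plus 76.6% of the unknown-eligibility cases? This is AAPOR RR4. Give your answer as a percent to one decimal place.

51.4%

Num: 107 + 8 = 115
Known eligible: 107 + 8 + 56 + 31 + 5 = 207
Eligible share of unknowns: 0.7660 × 22 = 16.85
Denominator: 207 + 16.85 = 223.85
RR4 = 115 / 223.85 = 0.5137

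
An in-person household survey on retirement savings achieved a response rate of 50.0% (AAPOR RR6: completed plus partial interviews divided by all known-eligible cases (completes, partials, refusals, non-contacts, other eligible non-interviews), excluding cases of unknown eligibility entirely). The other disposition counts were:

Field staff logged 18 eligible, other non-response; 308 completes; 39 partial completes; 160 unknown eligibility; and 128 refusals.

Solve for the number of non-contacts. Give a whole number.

Num → 308 + 39 = 347
RR6 = 347 / D = 0.500
D = 347 / 0.500 = 694.0
Remaining denominator categories sum to 493
non-contacts = 694.0 − 493 ≈ 201

201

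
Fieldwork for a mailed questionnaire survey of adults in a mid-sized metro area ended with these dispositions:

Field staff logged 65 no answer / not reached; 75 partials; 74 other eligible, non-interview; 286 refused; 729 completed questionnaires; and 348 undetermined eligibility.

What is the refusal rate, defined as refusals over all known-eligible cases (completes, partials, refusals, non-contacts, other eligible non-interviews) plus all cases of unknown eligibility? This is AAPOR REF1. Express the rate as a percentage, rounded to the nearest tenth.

18.1%

Numerator: 286
Base: 729 + 75 + 286 + 65 + 74 + 348 = 1577
REF1 = 286 / 1577 = 0.1814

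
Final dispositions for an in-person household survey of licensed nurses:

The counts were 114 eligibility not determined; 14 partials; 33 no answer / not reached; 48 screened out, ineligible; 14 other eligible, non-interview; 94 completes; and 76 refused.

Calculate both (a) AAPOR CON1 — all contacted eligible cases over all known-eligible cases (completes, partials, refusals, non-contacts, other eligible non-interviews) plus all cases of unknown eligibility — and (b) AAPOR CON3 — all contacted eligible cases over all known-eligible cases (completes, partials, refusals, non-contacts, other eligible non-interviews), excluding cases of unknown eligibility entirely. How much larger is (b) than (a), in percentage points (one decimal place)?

Numerator: 94 + 14 + 76 + 14 = 198
Base: 94 + 14 + 76 + 33 + 14 + 114 = 345
CON1 = 198 / 345 = 0.5739
Base: 94 + 14 + 76 + 33 + 14 = 231
CON3 = 198 / 231 = 0.8571
Difference = 85.71 − 57.39 = 28.32 percentage points

28.3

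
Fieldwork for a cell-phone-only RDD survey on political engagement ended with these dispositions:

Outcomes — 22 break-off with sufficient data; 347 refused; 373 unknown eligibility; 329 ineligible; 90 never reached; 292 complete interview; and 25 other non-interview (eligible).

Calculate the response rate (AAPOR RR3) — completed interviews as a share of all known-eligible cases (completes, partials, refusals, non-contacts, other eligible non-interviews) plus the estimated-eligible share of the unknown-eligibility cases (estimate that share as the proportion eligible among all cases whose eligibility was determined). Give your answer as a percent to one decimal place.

28.1%

Num = 292
Eligible (known) = 292 + 22 + 347 + 90 + 25 = 776
e = 776 / (776 + 329) = 776 / 1105 = 0.7023
Eligible share of unknowns = 0.7023 × 373 = 261.96
Denom = 776 + 261.96 = 1037.96
RR3 = 292 / 1037.96 = 0.2813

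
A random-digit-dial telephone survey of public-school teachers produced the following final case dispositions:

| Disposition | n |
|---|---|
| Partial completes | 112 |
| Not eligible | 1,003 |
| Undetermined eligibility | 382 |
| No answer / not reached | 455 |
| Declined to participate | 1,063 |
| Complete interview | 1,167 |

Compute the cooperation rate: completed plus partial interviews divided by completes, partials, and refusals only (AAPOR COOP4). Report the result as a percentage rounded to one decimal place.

54.6%

Top = 1167 + 112 = 1279
Denom = 1167 + 112 + 1063 = 2342
COOP4 = 1279 / 2342 = 0.5461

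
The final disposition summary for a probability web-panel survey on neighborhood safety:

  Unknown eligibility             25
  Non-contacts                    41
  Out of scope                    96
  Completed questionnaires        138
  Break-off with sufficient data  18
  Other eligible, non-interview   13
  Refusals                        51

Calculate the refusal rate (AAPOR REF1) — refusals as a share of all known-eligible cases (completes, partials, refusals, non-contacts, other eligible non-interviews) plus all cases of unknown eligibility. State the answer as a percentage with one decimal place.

Num = 51
Base = 138 + 18 + 51 + 41 + 13 + 25 = 286
REF1 = 51 / 286 = 0.1783

17.8%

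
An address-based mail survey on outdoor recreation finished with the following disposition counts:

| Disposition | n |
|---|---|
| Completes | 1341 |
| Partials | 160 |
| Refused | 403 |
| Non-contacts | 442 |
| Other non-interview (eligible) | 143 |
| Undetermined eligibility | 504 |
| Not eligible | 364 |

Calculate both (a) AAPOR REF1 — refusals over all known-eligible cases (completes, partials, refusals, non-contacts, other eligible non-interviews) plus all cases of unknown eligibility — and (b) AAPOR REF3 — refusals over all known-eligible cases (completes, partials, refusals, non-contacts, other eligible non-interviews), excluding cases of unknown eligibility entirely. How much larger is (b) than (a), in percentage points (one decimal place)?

Numerator → 403
Denom → 1341 + 160 + 403 + 442 + 143 + 504 = 2993
REF1 = 403 / 2993 = 0.1346
Denom → 1341 + 160 + 403 + 442 + 143 = 2489
REF3 = 403 / 2489 = 0.1619
Difference = 16.19 − 13.46 = 2.73 percentage points

2.7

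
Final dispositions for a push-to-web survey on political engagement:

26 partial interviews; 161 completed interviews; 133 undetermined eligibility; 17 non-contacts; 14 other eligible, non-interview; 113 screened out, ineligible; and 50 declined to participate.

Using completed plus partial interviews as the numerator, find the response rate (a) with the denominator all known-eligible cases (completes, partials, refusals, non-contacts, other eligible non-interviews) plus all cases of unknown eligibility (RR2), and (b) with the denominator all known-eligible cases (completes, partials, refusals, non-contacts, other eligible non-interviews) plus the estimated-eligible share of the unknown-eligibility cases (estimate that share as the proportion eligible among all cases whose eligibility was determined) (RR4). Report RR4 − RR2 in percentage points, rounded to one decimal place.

Num = 161 + 26 = 187
Denominator = 161 + 26 + 50 + 17 + 14 + 133 = 401
RR2 = 187 / 401 = 0.4663
Known eligible = 161 + 26 + 50 + 17 + 14 = 268
e = 268 / (268 + 113) = 268 / 381 = 0.7034
e × U = 0.7034 × 133 = 93.55
Denominator = 268 + 93.55 = 361.55
RR4 = 187 / 361.55 = 0.5172
Difference = 51.72 − 46.63 = 5.09 percentage points

5.1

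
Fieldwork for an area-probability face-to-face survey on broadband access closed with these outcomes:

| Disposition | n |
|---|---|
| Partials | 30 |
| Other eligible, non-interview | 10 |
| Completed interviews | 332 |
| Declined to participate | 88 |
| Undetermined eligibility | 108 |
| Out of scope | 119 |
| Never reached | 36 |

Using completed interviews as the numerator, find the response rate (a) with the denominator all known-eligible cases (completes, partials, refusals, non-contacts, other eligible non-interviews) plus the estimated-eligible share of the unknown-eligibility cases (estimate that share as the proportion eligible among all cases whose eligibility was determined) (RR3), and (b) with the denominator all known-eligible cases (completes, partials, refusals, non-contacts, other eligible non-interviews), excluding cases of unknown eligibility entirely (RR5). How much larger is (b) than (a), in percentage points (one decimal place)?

Num: 332
Determined eligible: 332 + 30 + 88 + 36 + 10 = 496
e = 496 / (496 + 119) = 496 / 615 = 0.8065
Eligible share of unknowns: 0.8065 × 108 = 87.10
Denom: 496 + 87.10 = 583.10
RR3 = 332 / 583.10 = 0.5694
Denom: 332 + 30 + 88 + 36 + 10 = 496
RR5 = 332 / 496 = 0.6694
Difference = 66.94 − 56.94 = 10.00 percentage points

10.0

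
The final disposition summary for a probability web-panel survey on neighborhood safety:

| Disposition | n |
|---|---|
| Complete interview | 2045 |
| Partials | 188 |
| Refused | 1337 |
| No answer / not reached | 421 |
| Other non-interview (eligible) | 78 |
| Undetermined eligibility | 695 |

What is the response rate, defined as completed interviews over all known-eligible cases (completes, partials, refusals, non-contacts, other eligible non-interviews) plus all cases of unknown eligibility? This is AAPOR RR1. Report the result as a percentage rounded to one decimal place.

42.9%

Top → 2045
Denom → 2045 + 188 + 1337 + 421 + 78 + 695 = 4764
RR1 = 2045 / 4764 = 0.4293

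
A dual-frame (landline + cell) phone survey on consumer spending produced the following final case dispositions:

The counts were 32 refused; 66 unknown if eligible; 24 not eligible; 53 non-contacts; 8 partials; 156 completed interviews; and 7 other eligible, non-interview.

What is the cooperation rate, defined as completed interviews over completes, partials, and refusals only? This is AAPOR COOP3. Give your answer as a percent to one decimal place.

79.6%

Top = 156
Denom = 156 + 8 + 32 = 196
COOP3 = 156 / 196 = 0.7959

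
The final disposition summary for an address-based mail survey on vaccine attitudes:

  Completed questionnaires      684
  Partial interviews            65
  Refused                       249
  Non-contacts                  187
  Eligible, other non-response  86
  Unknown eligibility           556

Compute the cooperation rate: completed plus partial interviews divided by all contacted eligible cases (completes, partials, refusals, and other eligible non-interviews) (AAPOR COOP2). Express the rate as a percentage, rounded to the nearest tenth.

69.1%

Numerator = 684 + 65 = 749
Denominator = 684 + 65 + 249 + 86 = 1084
COOP2 = 749 / 1084 = 0.6910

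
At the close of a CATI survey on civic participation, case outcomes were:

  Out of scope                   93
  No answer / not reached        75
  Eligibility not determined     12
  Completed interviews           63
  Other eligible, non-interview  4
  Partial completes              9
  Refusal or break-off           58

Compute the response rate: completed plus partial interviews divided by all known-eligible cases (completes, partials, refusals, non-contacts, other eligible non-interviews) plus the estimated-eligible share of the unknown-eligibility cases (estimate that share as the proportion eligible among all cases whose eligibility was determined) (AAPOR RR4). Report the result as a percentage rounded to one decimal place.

Top: 63 + 9 = 72
Eligible (known): 63 + 9 + 58 + 75 + 4 = 209
e = 209 / (209 + 93) = 209 / 302 = 0.6921
Eligible share of unknowns: 0.6921 × 12 = 8.31
Denom: 209 + 8.31 = 217.31
RR4 = 72 / 217.31 = 0.3313

33.1%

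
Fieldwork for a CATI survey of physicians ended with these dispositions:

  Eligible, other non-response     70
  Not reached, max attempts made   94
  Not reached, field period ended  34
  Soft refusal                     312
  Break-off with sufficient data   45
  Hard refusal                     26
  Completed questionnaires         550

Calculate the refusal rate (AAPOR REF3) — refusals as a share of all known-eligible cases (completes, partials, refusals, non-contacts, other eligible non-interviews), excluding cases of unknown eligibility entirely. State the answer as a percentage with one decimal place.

Refusal or break-off = 26 + 312 = 338
Non-contacts = 34 + 94 = 128
Num: 338
Denominator: 550 + 45 + 338 + 128 + 70 = 1131
REF3 = 338 / 1131 = 0.2989

29.9%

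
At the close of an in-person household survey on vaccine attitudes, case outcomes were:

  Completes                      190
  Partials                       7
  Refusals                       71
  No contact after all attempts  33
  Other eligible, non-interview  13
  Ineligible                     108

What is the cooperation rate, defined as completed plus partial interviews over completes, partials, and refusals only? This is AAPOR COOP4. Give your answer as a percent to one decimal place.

Numerator: 190 + 7 = 197
Base: 190 + 7 + 71 = 268
COOP4 = 197 / 268 = 0.7351

73.5%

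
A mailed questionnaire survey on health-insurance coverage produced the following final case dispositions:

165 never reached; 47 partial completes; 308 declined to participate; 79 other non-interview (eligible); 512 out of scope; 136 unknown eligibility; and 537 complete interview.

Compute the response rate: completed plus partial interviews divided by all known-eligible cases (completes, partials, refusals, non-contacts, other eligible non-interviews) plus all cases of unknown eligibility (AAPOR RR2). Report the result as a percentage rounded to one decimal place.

Numerator → 537 + 47 = 584
Denominator → 537 + 47 + 308 + 165 + 79 + 136 = 1272
RR2 = 584 / 1272 = 0.4591

45.9%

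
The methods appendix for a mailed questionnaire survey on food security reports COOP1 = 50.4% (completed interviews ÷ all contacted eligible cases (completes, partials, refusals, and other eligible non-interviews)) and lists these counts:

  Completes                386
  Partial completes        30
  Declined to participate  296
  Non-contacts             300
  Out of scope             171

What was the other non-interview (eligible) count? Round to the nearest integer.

COOP1 = 386 / D = 0.504
D = 386 / 0.504 = 765.9
Other denominator terms total 712
other non-interview (eligible) = 765.9 − 712 ≈ 54

54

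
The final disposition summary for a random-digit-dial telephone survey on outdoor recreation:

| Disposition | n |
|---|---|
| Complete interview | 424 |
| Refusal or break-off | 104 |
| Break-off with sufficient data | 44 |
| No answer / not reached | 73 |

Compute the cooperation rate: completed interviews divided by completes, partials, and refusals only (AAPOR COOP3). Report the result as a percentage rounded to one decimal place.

74.1%

Num → 424
Denominator → 424 + 44 + 104 = 572
COOP3 = 424 / 572 = 0.7413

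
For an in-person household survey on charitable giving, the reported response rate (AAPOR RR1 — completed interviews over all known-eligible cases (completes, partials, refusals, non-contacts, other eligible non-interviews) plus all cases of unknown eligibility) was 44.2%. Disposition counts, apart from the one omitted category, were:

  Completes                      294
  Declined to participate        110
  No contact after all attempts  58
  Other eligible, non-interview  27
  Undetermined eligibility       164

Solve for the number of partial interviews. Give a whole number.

12

RR1 = 294 / D = 0.442
D = 294 / 0.442 = 665.2
Rest of base = 653
partial interviews = 665.2 − 653 ≈ 12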